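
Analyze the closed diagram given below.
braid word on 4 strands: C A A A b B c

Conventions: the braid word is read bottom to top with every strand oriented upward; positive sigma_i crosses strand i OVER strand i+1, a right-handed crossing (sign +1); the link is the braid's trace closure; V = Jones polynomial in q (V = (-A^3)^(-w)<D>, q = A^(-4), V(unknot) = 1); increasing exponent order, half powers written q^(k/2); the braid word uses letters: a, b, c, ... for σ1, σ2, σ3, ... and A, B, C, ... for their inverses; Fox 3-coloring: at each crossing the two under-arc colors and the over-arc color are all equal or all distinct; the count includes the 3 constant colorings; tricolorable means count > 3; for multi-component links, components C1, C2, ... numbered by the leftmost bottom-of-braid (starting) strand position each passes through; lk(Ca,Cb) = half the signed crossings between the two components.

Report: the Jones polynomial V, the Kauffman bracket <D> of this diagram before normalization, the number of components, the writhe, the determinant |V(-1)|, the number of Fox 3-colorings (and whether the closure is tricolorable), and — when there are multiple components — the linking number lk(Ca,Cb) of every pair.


V(q) = -q^-5 - q^-4 + q^-3 + 2q^-2 + 2q^-1 + 1
bracket: -A^-9 - 2A^-5 - 2A^-1 - A^3 + A^7 + A^11, w = -3
3 components, writhe -3, over 7 crossings
lk(C1,C2) = 0
linking number lk(C1,C3) = 0
lk(C2,C3): 0
det 0, colorings 81 of 3^7 — tricolorable
observation: the 3 component pairs carry total linking 0


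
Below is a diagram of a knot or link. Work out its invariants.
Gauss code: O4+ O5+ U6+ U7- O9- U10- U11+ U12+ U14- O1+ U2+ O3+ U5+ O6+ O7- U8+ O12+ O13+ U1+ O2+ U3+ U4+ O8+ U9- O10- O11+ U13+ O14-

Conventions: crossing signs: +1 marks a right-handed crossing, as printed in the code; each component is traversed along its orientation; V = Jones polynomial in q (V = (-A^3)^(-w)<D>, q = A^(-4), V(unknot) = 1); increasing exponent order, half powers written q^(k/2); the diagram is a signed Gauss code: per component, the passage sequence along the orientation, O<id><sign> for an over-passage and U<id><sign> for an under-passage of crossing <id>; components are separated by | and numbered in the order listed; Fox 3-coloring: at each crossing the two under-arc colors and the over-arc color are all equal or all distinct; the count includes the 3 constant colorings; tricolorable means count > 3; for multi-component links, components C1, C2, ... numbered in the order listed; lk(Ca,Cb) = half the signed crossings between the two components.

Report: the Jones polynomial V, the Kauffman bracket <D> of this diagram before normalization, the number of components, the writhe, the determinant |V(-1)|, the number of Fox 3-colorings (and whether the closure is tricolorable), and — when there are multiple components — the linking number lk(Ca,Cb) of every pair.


V(q) = q^2 - q^3 + 2q^4 - 2q^5 + 3q^6 - 2q^7 + q^8 - q^9
bracket: -A^-18 + A^-14 - 2A^-10 + 3A^-6 - 2A^-2 + 2A^2 - A^6 + A^10, w = +6
1 component, writhe +6, over 14 crossings
det 13, colorings 3 of 3^14 — not tricolorable
observation: |V(-1)| = 13: so not tricolorable, since 3 does not divide 13


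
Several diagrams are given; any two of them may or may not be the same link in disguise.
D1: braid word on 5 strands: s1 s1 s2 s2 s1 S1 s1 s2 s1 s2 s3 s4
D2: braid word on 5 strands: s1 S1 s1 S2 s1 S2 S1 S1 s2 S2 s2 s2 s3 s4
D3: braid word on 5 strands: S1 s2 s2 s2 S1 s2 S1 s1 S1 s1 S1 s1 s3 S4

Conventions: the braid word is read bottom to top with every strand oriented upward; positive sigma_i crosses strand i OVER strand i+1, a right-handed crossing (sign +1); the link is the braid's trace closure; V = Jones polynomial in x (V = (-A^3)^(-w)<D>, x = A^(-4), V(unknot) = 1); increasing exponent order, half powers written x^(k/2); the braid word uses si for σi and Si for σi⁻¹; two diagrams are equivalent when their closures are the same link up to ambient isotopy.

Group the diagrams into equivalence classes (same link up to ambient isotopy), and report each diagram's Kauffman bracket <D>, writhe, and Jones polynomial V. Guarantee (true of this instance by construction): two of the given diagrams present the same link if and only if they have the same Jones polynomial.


grouping into links: {D1} | {D2} | {D3}
V(D1) = x^3 + x^5 - x^8  (w +10, c 12, <D> = -A^-2 + A^10 + A^18)
D2 (bracket -A^-6 + 2A^-2 - 2A^2 + 3A^6 - 2A^10 + 2A^14 - A^18; 14 crossings at w = +2): V = -x^-3 + 2x^-2 - 2x^-1 + 3 - 2x + 2x^2 - x^3
V(D3) = x^-1 - 1 + 2x - 2x^2 + 2x^3 - 2x^4 + x^5  [14 crossings, <D> = A^-14 - 2A^-10 + 2A^-6 - 2A^-2 + 2A^2 - A^6 + A^10, w = +2]
why: 3 values of V(x) split the 3 diagrams


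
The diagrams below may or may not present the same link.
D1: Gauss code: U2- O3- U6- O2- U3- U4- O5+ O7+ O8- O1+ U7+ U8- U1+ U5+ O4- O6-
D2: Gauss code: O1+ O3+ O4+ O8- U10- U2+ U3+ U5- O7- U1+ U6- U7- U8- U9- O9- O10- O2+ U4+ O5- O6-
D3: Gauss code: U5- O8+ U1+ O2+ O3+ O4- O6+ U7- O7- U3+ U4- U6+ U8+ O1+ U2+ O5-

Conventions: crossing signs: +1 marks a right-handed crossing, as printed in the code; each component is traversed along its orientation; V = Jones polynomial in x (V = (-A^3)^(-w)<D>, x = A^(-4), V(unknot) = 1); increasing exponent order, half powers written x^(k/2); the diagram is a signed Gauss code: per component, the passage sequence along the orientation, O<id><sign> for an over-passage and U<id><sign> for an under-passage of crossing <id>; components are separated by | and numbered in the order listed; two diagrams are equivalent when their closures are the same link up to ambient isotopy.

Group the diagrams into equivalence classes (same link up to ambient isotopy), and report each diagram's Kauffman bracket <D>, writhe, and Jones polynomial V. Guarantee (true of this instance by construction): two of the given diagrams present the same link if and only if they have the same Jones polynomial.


grouping into links: {D1} | {D2} | {D3}
V(D1) = -x^-4 + x^-3 + x^-1  (w -2, c 8, <D> = A^-2 + A^6 - A^10)
V(D2) = 1  (w -2, c 10, <D> = A^-6)
D3 (bracket -A^-10 + A^-6 + A^2; 8 crossings at w = +2): V = x + x^3 - x^4
why: comparing 3 Jones polynomials yields 3 groups


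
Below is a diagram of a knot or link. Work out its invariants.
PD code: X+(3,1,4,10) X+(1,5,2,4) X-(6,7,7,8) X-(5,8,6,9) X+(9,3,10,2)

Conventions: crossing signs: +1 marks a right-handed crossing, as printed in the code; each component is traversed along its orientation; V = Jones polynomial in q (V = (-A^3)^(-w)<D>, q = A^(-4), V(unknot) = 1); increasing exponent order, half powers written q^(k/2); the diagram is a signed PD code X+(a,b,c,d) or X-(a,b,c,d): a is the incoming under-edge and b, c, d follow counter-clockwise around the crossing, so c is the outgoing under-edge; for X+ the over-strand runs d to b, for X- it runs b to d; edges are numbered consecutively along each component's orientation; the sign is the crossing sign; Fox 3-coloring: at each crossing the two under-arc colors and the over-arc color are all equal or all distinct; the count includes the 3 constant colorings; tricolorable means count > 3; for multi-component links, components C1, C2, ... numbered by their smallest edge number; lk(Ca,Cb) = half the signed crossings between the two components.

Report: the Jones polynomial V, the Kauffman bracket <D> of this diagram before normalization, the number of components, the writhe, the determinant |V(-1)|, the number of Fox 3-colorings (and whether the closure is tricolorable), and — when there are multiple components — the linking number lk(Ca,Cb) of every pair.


Jones polynomial: V(q) = q + q^3 - q^4
<D> = A^-13 - A^-9 - A^-1; writhe +1
components 1, writhe +1 (5 crossings)
3-colorings: 9 of 3^5, det 3 — tricolorable
note: |V(-1)| = 3: so tricolorable, since 3 divides 3


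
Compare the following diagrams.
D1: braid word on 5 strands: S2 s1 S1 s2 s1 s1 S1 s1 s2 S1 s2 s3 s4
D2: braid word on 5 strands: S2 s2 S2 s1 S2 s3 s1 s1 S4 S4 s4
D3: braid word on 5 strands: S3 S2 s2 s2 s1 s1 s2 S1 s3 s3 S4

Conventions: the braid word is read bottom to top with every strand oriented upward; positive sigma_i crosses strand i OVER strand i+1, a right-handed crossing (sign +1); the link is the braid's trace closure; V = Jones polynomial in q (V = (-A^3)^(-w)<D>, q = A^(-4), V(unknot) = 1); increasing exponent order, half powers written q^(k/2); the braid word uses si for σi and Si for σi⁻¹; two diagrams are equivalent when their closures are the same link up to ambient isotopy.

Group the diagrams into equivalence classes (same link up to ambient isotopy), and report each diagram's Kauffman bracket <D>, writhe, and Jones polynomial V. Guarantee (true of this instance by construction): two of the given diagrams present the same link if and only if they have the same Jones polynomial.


classes: {D1, D3} | {D2}
V(D1) = -q^(1/2) + q^(3/2) - q^(5/2) - q^(9/2)  [13 crossings, <D> = A^-3 + A^5 - A^9 + A^13, w = +5]
V(D2) = -q^(-3/2) + q^(-1/2) - 2q^(1/2) + q^(3/2) - 2q^(5/2) + q^(7/2)  [11 crossings, <D> = -A^-11 + 2A^-7 - A^-3 + 2A - A^5 + A^9, w = +1]
D3 (bracket A^-9 + A^-1 - A^3 + A^7; 11 crossings at w = +3): V = -q^(1/2) + q^(3/2) - q^(5/2) - q^(9/2)
note: comparing 3 Jones polynomials yields 2 groups


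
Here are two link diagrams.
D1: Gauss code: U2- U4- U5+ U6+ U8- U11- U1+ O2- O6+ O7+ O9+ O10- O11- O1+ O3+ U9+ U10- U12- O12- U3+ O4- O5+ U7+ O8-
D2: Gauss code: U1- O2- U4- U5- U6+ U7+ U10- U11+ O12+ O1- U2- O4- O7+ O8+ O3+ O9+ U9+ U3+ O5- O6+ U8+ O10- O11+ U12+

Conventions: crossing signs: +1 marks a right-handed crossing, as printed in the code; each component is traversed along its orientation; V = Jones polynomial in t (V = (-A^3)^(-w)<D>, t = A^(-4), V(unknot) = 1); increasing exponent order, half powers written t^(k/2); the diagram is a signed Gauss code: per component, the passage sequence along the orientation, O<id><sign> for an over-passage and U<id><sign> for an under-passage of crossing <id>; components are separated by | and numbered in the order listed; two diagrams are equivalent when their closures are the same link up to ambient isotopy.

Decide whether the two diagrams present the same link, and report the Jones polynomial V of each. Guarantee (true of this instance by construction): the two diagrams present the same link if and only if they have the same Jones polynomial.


equivalent: yes
V(D1) = 1  (w 0, c 12, <D> = 1)
D2 (bracket A^6; 12 crossings at w = +2): V = 1
why: Reidemeister moves carry D1 (12 crossings) to D2 (12)


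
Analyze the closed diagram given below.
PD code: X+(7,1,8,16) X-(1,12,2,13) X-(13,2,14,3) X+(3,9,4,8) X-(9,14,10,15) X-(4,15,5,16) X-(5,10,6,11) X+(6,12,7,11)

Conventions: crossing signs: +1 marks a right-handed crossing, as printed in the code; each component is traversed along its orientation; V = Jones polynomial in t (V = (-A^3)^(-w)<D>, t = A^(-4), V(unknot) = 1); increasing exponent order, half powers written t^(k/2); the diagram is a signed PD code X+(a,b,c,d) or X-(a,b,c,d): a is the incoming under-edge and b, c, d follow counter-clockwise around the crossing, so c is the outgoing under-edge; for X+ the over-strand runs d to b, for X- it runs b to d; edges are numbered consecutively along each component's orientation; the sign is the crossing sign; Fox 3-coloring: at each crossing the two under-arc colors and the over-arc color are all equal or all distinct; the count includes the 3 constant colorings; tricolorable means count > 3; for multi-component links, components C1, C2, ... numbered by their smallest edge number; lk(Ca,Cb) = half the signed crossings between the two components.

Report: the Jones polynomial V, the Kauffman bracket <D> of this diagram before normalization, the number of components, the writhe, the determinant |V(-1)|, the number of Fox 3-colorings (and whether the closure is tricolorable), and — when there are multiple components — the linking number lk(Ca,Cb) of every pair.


V(t) = -t^-4 + t^-3 + t^-1
bracket: A^-2 + A^6 - A^10, w = -2
1 component, writhe -2, over 8 crossings
det 3, colorings 9 of 3^8 — tricolorable
observation: det 3 = |V(-1)|; divisible by 3, so tricolorable


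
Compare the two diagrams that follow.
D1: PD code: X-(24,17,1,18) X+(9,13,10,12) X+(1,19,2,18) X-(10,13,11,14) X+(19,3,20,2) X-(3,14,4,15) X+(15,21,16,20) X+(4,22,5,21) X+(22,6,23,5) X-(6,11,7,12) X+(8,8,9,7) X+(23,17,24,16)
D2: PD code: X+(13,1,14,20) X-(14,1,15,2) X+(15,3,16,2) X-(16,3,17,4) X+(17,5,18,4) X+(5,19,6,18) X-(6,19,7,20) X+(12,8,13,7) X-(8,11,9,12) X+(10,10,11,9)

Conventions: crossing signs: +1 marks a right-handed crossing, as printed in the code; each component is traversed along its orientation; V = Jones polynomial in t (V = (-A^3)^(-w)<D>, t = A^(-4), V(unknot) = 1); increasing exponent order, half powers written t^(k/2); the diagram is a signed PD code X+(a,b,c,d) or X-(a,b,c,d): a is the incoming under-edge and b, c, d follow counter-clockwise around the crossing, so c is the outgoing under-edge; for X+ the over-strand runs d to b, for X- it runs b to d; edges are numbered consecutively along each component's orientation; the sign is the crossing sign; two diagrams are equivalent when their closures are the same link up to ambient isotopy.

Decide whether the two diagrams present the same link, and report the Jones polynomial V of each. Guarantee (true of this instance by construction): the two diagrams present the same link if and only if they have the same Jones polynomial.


same link: no
V(D1) = t - t^2 + 2t^3 - t^4 + t^5 - t^6  [12 crossings, <D> = -A^-12 + A^-8 - A^-4 + 2 - A^4 + A^8, w = +4]
V(D2) = 1  (w +2, c 10, <D> = A^6)
note: 2 values of V(t) split the 2 diagrams


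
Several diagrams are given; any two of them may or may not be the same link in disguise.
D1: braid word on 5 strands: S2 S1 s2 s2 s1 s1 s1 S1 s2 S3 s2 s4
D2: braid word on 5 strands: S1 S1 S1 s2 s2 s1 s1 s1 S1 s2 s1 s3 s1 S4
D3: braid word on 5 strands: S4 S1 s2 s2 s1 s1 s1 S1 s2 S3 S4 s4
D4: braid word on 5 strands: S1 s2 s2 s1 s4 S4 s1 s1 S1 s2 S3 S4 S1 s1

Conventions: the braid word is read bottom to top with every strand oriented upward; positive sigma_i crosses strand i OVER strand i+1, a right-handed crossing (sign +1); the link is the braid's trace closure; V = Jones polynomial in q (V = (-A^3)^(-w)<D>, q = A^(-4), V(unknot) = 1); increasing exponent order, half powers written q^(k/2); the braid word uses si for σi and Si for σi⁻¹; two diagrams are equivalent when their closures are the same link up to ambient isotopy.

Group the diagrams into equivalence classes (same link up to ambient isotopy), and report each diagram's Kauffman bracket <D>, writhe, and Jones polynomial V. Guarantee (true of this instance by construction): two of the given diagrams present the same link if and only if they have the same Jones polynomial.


grouping into links: {D1, D2, D3, D4}
V(D1) = q - q^2 + 2q^3 - q^4 + q^5 - q^6  (w +4, c 12, <D> = -A^-12 + A^-8 - A^-4 + 2 - A^4 + A^8)
V(D2) = q - q^2 + 2q^3 - q^4 + q^5 - q^6  [14 crossings, <D> = -A^-12 + A^-8 - A^-4 + 2 - A^4 + A^8, w = +4]
V(D3) = q - q^2 + 2q^3 - q^4 + q^5 - q^6  [12 crossings, <D> = -A^-18 + A^-14 - A^-10 + 2A^-6 - A^-2 + A^2, w = +2]
V(D4) = q - q^2 + 2q^3 - q^4 + q^5 - q^6  [14 crossings, <D> = -A^-18 + A^-14 - A^-10 + 2A^-6 - A^-2 + A^2, w = +2]
why: all 4 diagrams share one V(q), hence one class


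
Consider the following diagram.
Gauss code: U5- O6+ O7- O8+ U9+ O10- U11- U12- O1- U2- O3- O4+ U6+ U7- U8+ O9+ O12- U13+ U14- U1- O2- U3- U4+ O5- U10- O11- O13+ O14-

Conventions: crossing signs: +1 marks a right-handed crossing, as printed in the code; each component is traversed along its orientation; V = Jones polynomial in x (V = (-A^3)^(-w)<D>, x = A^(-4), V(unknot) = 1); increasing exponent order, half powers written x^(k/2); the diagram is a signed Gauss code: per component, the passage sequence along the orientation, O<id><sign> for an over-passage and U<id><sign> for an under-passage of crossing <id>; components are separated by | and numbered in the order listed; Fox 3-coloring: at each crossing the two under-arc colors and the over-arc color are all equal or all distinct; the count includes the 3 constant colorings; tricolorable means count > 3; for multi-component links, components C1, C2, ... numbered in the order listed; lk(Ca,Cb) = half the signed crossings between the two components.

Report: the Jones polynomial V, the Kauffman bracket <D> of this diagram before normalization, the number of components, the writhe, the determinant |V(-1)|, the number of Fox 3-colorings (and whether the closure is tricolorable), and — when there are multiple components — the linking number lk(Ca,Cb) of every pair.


Jones polynomial: V(x) = x^-7 - 2x^-6 + 2x^-5 - 3x^-4 + 3x^-3 - 2x^-2 + 2x^-1
<D> = 2A^-8 - 2A^-4 + 3 - 3A^4 + 2A^8 - 2A^12 + A^16; writhe -4
components 1, writhe -4 (14 crossings)
3-colorings: 9 of 3^14, det 15 — tricolorable
note: V spans 6 powers of x: at least 6 crossings in any diagram


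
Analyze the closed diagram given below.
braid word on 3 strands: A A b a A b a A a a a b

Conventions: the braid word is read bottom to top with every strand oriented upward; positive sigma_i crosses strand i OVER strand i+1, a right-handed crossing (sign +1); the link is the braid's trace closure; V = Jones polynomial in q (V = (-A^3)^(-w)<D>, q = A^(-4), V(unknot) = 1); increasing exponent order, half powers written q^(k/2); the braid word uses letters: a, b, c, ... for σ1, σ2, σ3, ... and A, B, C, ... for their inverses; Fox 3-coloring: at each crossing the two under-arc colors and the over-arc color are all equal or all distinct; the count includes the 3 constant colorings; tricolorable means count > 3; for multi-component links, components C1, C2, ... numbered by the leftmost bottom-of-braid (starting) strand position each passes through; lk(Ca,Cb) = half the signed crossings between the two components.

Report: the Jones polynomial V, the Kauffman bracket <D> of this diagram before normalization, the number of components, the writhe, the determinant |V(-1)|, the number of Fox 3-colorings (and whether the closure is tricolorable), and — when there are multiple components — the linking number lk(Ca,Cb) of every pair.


Jones polynomial: V(q) = 2q - 2q^2 + 3q^3 - 3q^4 + 2q^5 - 2q^6 + q^7
<D> = A^-16 - 2A^-12 + 2A^-8 - 3A^-4 + 3 - 2A^4 + 2A^8; writhe +4
components 1, writhe +4 (12 crossings)
3-colorings: 9 of 3^12, det 15 — tricolorable
note: free reduction leaves σ1⁻¹ σ1⁻¹ σ2 σ2 σ1 σ1 σ1 σ2 of the original 12 letters


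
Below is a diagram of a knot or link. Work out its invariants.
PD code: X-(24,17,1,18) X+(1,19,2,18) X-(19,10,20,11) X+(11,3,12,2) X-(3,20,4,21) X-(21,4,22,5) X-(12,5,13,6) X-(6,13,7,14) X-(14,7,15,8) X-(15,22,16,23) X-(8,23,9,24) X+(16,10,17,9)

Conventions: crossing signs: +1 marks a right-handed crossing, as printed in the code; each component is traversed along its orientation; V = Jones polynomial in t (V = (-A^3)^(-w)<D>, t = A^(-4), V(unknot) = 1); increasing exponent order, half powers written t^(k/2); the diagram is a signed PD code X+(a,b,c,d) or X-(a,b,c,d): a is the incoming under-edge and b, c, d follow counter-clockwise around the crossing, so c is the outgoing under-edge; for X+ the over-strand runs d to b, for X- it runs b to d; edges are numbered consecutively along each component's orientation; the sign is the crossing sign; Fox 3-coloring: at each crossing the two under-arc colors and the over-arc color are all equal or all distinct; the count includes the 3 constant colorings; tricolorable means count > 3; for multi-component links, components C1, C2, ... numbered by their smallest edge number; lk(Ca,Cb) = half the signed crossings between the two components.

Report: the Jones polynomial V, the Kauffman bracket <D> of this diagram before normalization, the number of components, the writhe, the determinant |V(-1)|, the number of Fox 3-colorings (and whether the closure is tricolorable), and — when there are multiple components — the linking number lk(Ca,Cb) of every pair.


V(t) = t^-8 - 2t^-7 + t^-6 - 2t^-5 + 2t^-4 + t^-2
bracket: A^-10 + 2A^-2 - 2A^2 + A^6 - 2A^10 + A^14, w = -6
1 component, writhe -6, over 12 crossings
det 9, colorings 27 of 3^12 — tricolorable
observation: V spans 6 powers of t: at least 6 crossings in any diagram


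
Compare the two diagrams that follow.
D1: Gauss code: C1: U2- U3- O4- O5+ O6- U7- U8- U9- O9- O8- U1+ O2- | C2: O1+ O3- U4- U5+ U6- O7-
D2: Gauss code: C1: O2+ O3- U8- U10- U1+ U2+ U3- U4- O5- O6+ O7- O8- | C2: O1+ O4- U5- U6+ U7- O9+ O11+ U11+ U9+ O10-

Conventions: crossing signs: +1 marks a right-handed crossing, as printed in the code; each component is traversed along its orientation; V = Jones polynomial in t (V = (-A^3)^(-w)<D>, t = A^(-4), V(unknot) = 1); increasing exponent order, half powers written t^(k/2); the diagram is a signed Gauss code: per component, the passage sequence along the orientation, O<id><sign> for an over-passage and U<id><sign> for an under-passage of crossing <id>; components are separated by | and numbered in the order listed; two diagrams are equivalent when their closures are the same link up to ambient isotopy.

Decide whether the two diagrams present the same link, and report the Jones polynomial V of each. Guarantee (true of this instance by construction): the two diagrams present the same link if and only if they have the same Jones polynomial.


same link: yes
V(D1) = -t^(-5/2) - t^(-1/2)  [9 crossings, <D> = A^-13 + A^-5, w = -5]
D2 (bracket A^-1 + A^7; 11 crossings at w = -1): V = -t^(-5/2) - t^(-1/2)
note: from 9 to 11 crossings by R-moves: one link, two diagrams


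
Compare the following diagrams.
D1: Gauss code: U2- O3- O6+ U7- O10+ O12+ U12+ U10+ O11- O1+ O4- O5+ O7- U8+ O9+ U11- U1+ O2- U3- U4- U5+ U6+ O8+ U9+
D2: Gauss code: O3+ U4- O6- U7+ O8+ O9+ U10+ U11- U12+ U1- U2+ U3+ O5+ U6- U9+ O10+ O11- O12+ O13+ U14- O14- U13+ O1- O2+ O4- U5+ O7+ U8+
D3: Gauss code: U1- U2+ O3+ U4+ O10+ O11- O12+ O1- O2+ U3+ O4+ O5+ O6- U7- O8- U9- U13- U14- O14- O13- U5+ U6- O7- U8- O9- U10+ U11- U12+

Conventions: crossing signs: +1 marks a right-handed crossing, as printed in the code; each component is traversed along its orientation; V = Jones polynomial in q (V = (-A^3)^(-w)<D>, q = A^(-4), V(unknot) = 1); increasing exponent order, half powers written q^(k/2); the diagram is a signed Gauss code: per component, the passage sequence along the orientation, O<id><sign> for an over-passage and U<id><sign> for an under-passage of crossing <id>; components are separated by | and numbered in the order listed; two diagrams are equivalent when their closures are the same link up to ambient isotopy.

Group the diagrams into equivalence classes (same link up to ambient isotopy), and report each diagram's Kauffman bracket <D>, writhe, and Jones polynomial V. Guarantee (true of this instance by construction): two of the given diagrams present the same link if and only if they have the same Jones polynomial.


equivalence classes: {D1} | {D2} | {D3}
D1 (bracket A^6; 12 crossings at w = +2): V = 1
V(D2) = 2q - 2q^2 + 3q^3 - 3q^4 + 2q^5 - 2q^6 + q^7  (w +4, c 14, <D> = A^-16 - 2A^-12 + 2A^-8 - 3A^-4 + 3 - 2A^4 + 2A^8)
V(D3) = -q^-3 + q^-2 - q^-1 + 3 - q + q^2 - q^3  (w -2, c 14, <D> = -A^-18 + A^-14 - A^-10 + 3A^-6 - A^-2 + A^2 - A^6)
observation: comparing 3 Jones polynomials yields 3 groups


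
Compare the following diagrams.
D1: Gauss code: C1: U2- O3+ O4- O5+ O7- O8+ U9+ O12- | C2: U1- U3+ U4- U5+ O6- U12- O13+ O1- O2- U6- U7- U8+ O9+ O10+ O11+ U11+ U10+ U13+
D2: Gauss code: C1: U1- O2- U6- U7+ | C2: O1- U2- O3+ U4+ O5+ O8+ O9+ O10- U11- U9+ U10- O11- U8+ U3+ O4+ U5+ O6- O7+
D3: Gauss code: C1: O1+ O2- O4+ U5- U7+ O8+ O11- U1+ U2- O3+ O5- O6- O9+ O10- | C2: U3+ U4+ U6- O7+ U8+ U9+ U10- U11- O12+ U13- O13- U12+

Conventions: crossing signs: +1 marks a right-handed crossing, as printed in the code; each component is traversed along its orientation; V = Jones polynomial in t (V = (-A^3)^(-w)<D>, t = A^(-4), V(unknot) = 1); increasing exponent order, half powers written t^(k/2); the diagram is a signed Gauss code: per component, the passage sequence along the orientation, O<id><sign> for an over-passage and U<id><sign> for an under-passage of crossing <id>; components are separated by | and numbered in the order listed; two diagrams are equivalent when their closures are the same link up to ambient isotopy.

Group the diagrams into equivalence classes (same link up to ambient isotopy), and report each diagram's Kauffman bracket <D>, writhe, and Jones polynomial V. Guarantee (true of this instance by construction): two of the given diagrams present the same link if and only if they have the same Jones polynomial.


equivalence classes: {D1} | {D2} | {D3}
D1 (bracket A^-3 - A + 2A^5 - A^9 + 2A^13 - A^17; 13 crossings at w = +1): V = t^(-7/2) - 2t^(-5/2) + t^(-3/2) - 2t^(-1/2) + t^(1/2) - t^(3/2)
V(D2) = -t^(-3/2) - 2t^(1/2) + t^(3/2) - t^(5/2) + t^(7/2)  (w +1, c 11, <D> = -A^-11 + A^-7 - A^-3 + 2A + A^9)
D3 (bracket A^-7 + A; 13 crossings at w = +1): V = -t^(1/2) - t^(5/2)
key observation: V(t) takes 3 values over 3 diagrams, fixing the grouping


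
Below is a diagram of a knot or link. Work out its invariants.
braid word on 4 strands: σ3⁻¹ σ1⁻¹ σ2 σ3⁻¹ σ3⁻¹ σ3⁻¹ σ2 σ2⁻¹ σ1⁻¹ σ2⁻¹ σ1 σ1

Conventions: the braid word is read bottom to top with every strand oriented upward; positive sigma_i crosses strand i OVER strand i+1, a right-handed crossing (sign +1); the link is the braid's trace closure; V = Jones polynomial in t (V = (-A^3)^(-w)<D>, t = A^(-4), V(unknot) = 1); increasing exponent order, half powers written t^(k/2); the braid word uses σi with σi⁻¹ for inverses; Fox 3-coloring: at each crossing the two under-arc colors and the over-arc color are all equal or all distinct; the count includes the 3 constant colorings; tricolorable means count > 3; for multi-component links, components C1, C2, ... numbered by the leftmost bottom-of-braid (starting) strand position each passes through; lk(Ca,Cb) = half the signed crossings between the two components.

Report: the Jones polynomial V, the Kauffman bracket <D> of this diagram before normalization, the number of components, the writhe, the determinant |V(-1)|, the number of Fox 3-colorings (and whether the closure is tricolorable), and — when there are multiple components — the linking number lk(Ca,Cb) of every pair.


Jones polynomial: V(t) = -t^(-11/2) + t^(-9/2) - t^(-7/2) - t^(-3/2)
<D> = -A^-6 - A^2 + A^6 - A^10; writhe -4
components 2, writhe -4 (12 crossings)
linking number lk(C1,C2) = -2
3-colorings: 3 of 3^12, det 4 — not tricolorable
note: the span of V is 4, within the link bound 12 + 2 - 1


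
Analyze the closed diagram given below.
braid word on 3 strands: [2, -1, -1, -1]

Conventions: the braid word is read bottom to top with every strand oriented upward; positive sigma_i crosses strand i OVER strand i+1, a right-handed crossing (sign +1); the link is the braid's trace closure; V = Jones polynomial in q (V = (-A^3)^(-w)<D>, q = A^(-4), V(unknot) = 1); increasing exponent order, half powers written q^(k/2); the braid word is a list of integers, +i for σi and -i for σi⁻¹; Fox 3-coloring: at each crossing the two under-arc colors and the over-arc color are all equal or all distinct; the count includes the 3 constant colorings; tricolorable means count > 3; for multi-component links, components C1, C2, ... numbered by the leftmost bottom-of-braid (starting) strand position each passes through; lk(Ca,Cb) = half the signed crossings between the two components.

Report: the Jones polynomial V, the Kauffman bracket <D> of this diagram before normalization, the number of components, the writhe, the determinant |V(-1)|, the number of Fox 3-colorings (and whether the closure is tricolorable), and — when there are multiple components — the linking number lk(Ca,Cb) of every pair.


Jones polynomial: V(q) = -q^-4 + q^-3 + q^-1
<D> = A^-2 + A^6 - A^10; writhe -2
components 1, writhe -2 (4 crossings)
3-colorings: 9 of 3^4, det 3 — tricolorable
note: V spans 3 powers of q: at least 3 crossings in any diagram


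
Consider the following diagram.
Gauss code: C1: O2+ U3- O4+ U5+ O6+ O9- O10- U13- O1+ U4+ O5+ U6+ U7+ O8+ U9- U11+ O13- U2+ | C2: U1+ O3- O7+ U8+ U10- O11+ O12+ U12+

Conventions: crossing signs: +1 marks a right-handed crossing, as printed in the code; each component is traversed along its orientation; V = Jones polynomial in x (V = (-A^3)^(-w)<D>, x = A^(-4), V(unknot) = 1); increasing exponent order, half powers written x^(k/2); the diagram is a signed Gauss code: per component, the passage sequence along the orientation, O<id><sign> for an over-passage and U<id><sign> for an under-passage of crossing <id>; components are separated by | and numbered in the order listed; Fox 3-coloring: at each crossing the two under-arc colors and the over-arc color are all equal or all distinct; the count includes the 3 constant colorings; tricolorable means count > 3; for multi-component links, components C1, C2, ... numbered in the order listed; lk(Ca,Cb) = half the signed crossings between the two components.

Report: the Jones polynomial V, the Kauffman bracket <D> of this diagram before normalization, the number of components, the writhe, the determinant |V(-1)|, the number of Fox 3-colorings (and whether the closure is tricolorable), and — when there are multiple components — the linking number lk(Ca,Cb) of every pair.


V(x) = x^(-3/2) - 3x^(-1/2) + 4x^(1/2) - 7x^(3/2) + 7x^(5/2) - 8x^(7/2) + 7x^(9/2) - 5x^(11/2) + 3x^(13/2) - x^(15/2)
bracket: A^-15 - 3A^-11 + 5A^-7 - 7A^-3 + 8A - 7A^5 + 7A^9 - 4A^13 + 3A^17 - A^21, w = +5
2 components, writhe +5, over 13 crossings
lk(C1,C2) = +1
det 46, colorings 3 of 3^13 — not tricolorable
observation: the 1 component pair carries total linking +1


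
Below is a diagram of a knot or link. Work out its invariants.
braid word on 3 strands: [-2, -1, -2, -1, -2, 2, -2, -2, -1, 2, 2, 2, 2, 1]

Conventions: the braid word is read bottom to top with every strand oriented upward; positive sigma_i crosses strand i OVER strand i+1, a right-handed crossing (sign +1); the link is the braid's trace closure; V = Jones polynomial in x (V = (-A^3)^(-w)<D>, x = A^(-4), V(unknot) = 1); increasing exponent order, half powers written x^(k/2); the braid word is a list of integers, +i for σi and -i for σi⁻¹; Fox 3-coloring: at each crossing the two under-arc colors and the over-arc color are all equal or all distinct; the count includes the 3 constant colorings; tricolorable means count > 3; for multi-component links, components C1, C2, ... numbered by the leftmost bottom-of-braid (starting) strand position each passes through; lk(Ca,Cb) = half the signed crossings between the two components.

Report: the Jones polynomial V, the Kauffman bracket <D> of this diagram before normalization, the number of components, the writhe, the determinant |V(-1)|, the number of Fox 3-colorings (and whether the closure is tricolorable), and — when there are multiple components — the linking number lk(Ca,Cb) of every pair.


Jones polynomial: V(x) = -x^-5 + x^-4 - x^-3 + 2x^-2 - x^-1 + 2 - x
<D> = -A^-10 + 2A^-6 - A^-2 + 2A^2 - A^6 + A^10 - A^14; writhe -2
components 1, writhe -2 (14 crossings)
3-colorings: 9 of 3^14, det 9 — tricolorable
note: |V(-1)| = 9: so tricolorable, since 3 divides 9


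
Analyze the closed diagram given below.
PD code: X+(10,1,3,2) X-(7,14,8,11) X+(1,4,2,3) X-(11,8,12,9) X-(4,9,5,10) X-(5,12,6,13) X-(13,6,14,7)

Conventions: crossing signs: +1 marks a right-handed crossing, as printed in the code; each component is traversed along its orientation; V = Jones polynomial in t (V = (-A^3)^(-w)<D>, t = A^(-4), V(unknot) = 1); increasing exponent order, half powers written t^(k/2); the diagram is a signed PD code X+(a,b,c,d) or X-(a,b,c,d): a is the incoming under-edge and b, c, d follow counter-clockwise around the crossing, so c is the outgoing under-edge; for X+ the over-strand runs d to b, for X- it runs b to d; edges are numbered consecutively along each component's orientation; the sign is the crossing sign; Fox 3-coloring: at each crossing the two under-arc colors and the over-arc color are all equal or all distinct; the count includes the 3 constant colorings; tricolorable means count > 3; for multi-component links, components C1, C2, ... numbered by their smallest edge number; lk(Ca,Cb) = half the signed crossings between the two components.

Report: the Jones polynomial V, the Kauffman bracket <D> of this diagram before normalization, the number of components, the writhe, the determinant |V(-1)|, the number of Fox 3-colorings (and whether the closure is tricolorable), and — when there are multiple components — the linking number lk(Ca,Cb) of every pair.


V = t^-5 - t^-4 + 2t^-3 - t^-2 + 2t^-1 + t
<D> = -A^-13 - 2A^-5 + A^-1 - 2A^3 + A^7 - A^11 (w = -3)
3 components over 7 crossings, w = -3
lk(C1,C2): +1
lk(C1,C3) = 0
linking number lk(C2,C3) = -2
3 Fox colorings among 3^7, |V(-1)| = 8: not tricolorable
why: w = -3 (over 7 crossings) is diagram-only; (-A^3)^(3) removes it from V


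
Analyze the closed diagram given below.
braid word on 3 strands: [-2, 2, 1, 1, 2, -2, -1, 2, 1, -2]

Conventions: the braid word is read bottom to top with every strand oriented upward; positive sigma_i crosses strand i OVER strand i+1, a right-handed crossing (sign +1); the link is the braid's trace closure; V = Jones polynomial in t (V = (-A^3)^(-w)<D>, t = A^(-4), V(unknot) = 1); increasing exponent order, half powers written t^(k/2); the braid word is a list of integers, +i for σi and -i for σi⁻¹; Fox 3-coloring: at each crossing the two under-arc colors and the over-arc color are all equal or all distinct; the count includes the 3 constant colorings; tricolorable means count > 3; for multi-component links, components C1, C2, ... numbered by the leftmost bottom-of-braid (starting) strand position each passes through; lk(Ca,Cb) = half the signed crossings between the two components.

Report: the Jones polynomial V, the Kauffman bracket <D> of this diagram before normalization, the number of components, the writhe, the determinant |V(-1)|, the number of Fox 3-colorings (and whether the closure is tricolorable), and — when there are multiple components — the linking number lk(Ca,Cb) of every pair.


V(t) = 1
bracket: A^6, w = +2
1 component, writhe +2, over 10 crossings
det 1, colorings 3 of 3^10 — not tricolorable
observation: inverse pairs cancel, leaving σ1 σ2 σ1 σ2⁻¹


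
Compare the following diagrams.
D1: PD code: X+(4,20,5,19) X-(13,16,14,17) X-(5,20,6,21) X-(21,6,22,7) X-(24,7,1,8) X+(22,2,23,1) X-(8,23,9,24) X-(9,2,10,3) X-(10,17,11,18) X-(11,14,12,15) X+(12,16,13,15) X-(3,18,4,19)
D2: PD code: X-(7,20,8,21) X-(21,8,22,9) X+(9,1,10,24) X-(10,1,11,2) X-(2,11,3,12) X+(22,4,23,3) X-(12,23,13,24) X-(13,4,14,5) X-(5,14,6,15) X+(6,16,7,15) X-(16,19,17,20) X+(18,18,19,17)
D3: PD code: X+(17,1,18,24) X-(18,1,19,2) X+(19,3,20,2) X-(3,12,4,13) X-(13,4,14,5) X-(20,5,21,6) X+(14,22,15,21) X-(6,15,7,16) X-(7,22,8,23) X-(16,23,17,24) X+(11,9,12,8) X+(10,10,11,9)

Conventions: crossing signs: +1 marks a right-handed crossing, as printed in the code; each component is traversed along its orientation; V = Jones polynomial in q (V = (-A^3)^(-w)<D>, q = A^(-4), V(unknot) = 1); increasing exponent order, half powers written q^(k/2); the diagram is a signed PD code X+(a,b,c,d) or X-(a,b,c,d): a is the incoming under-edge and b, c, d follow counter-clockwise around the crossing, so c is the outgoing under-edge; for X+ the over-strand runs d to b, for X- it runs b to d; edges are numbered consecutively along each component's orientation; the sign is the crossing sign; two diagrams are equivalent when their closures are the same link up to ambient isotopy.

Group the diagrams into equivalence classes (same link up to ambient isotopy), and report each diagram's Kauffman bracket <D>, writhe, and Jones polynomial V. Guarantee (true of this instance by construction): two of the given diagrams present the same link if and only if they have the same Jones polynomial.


classes: {D1, D2, D3}
V(D1) = -q^-6 + q^-5 - q^-4 + 2q^-3 - q^-2 + q^-1  [12 crossings, <D> = A^-14 - A^-10 + 2A^-6 - A^-2 + A^2 - A^6, w = -6]
V(D2) = -q^-6 + q^-5 - q^-4 + 2q^-3 - q^-2 + q^-1  (w -4, c 12, <D> = A^-8 - A^-4 + 2 - A^4 + A^8 - A^12)
V(D3) = -q^-6 + q^-5 - q^-4 + 2q^-3 - q^-2 + q^-1  [12 crossings, <D> = A^-2 - A^2 + 2A^6 - A^10 + A^14 - A^18, w = -2]
note: one V(q) for all 3 diagrams — one class (guaranteed)


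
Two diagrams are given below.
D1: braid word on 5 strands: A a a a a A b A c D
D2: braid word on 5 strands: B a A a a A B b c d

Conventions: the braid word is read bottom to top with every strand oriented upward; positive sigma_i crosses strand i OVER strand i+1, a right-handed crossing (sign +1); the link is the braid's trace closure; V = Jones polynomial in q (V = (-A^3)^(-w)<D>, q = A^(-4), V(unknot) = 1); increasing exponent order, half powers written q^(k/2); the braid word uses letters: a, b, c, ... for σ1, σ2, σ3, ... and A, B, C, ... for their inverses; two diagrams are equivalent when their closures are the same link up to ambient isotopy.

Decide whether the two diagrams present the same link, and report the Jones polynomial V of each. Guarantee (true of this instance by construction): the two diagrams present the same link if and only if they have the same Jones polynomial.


same link: yes
V(D1) = 1  [10 crossings, <D> = A^6, w = +2]
D2 (bracket A^6; 10 crossings at w = +2): V = 1
note: all 2 diagrams share one V(q), hence one class


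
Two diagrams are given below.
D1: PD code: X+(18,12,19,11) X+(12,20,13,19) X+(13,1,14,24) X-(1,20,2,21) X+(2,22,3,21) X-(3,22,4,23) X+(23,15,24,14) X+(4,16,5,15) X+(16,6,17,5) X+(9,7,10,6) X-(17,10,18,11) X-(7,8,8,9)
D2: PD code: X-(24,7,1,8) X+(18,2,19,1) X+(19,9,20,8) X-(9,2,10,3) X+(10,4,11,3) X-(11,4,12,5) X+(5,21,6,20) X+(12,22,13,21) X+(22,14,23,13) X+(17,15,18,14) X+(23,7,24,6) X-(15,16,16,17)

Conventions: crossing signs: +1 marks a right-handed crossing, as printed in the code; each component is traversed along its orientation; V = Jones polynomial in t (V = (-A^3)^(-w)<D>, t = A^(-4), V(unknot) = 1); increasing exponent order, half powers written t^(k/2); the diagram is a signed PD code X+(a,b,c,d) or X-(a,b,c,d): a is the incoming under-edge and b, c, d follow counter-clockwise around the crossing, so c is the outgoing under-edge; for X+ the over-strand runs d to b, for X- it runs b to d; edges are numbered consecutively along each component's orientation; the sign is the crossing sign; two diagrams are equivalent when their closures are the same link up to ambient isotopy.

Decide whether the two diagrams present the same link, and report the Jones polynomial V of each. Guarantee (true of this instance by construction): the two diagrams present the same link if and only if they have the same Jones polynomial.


equivalent: yes
V(D1) = t - t^2 + 2t^3 - t^4 + t^5 - t^6  (w +4, c 12, <D> = -A^-12 + A^-8 - A^-4 + 2 - A^4 + A^8)
V(D2) = t - t^2 + 2t^3 - t^4 + t^5 - t^6  (w +4, c 12, <D> = -A^-12 + A^-8 - A^-4 + 2 - A^4 + A^8)
why: all 2 diagrams share one V(t), hence one class


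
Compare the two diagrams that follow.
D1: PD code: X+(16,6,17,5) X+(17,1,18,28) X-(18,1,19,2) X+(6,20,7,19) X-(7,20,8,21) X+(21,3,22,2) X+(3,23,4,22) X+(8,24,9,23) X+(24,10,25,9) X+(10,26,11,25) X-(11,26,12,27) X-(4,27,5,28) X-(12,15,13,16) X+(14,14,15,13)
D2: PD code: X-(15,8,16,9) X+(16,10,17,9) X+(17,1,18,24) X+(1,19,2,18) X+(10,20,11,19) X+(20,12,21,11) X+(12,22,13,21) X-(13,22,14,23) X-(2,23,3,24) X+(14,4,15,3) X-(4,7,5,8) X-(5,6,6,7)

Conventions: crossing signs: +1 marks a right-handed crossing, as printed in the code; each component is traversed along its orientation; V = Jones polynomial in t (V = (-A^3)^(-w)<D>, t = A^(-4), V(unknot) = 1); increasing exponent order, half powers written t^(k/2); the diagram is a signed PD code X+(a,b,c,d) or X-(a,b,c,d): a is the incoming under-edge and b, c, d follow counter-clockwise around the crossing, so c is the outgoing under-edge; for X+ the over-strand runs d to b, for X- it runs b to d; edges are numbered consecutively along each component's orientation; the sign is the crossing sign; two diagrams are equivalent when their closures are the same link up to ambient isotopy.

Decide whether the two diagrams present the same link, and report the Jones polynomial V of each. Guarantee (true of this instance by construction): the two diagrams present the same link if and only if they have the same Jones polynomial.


equivalent: yes
D1 (bracket -A^-12 + A^-8 - A^-4 + 2 - A^4 + A^8; 14 crossings at w = +4): V = t - t^2 + 2t^3 - t^4 + t^5 - t^6
V(D2) = t - t^2 + 2t^3 - t^4 + t^5 - t^6  (w +2, c 12, <D> = -A^-18 + A^-14 - A^-10 + 2A^-6 - A^-2 + A^2)
key observation: one V(t) for all 2 diagrams — one class (guaranteed)
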